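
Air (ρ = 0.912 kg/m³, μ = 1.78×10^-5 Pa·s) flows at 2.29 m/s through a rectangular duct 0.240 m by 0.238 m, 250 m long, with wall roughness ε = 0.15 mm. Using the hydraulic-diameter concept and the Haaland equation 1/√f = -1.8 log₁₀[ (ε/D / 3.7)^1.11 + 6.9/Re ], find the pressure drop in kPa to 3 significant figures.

ΔP ≈ 0.0628 kPa

Hydraulic diameter D_h = 4A/P = 4·(0.24·0.238)/(2·(0.24+0.238)) = 0.2285/0.956 = 0.239 m.
Re = ρVD_h/μ = 0.912·2.29·0.239/1.78e-05 = 2.804e+04.
ε/D_h = 0.00015/0.239 = 0.000628; Haaland gives 1/√f = -1.8 log₁₀[6.53e-05+0.000246] = 6.312, so f = 0.0251.
ΔP = f(L/D_h)(ρV²/2) = 0.0251·250/0.239·2.391 = 62.78 Pa.
ΔP = 0.0628 kPa.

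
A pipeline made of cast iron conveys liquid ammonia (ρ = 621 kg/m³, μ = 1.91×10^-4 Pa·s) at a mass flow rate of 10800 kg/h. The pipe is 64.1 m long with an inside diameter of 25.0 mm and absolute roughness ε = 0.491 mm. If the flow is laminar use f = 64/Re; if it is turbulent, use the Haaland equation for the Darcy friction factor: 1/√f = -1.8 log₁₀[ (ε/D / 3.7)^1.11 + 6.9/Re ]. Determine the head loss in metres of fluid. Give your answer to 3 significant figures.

ṁ = 10800 kg/h = 10800/3600 = 3 kg/s.
A = πD²/4 = π(0.025)²/4 = 0.0004909 m²; mean velocity V = ṁ/(ρA) = 3/(621 · 0.0004909) = 9.841 m/s.
Reynolds number Re = ρVD/μ = 621 · 9.841 · 0.025 / 0.000191 = 7.999e+05.
Re > 4000 → turbulent. Relative roughness ε/D = 0.000491/0.025 = 0.0196. Haaland: 1/√f = -1.8 log₁₀[(0.0196/3.7)^1.11 + 6.9/7.999e+05] = -1.8 log₁₀[0.00298 + 8.63e-06] = 4.543, so f = 0.04845.
Darcy-Weisbach: ΔP = f(L/D)(ρV²/2) = 0.04845·(64.1/0.025)·(621·9.841²/2) = 0.04845·2564·3.007e+04 = 3.736e+06 Pa.
Head loss h_f = ΔP/(ρg) = 3.736e+06/(621·9.81) = 613 m.

h_f ≈ 613 m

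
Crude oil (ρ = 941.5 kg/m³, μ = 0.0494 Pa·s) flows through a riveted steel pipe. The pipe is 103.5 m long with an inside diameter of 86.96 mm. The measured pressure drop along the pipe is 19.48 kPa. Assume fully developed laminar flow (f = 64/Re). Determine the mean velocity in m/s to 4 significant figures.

V ≈ 0.9003 m/s

For laminar flow, f = 64/Re with Re = ρVD/μ, so Darcy-Weisbach reduces to ΔP = 32μLV/D². Solving for V: V = ΔP·D²/(32μL) = 1.948e+04·(0.08696)²/(32·0.0494·103.5) = 0.9003 m/s.
Check: Re = ρVD/μ = 941.5·0.9003·0.08696/0.0494 = 1492 < 2300, so the laminar assumption holds.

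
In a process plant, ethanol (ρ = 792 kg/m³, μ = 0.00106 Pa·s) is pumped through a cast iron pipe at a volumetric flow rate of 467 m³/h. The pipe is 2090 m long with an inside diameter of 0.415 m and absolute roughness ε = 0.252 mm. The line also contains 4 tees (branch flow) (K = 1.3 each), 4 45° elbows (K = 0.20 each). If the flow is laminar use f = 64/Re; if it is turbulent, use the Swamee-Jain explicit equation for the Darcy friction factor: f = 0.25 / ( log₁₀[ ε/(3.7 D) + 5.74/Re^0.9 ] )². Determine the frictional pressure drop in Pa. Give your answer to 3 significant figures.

ΔP ≈ 36900 Pa

Q = 467 m³/h = 467/3600 = 0.1297 m³/s.
Cross-sectional area A = πD²/4 = π(0.415)²/4 = 0.1353 m²; mean velocity V = Q/A = 0.1297/0.1353 = 0.959 m/s.
Reynolds number Re = ρVD/μ = 792 · 0.959 · 0.415 / 0.00106 = 2.974e+05.
Re > 4000 → turbulent. Relative roughness ε/D = 0.000252/0.415 = 0.000607. Swamee-Jain: f = 0.25/(log₁₀[0.000607/3.7 + 5.74/2.974e+05^0.9])² = 0.25/(log₁₀[0.000164 + 6.81e-05])² = 0.25/(-3.634)² = 0.01893.
Total minor-loss coefficient ΣK = 4·1.3 + 4·0.2 = 6.
ΔP = [f·L/D + ΣK]·(ρV²/2) = [0.01893·2090/0.415 + 6]·(792·0.959²/2) = [95.33 + 6]·364.2 = 3.691e+04 Pa.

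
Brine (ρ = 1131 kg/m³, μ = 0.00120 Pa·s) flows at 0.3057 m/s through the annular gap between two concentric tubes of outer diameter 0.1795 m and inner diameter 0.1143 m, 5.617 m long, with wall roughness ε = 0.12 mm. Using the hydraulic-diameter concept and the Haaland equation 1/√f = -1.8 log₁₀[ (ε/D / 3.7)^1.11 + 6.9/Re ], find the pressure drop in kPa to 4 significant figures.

ΔP ≈ 0.1343 kPa

Hydraulic diameter D_h = 4A/P = D_o - D_i = 0.1795 - 0.1143 = 0.0652 m.
Re = ρVD_h/μ = 1131·0.3057·0.0652/0.0012 = 1.879e+04.
ε/D_h = 0.00012/0.0652 = 0.00184; Haaland gives 1/√f = -1.8 log₁₀[0.000215+0.000367] = 5.822, so f = 0.0295.
ΔP = f(L/D_h)(ρV²/2) = 0.0295·5.617/0.0652·52.85 = 134.3 Pa.
ΔP = 0.1343 kPa.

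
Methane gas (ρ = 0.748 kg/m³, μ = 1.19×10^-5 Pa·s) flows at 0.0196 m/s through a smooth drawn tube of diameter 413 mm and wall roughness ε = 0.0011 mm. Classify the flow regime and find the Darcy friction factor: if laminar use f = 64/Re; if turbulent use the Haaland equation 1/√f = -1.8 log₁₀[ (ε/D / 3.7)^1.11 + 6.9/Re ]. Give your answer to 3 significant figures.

Re = ρVD/μ = 0.748·0.0196·0.413/1.19e-05 = 508.8.
Re < 2300 → laminar, so f = 64/Re = 0.1258 (roughness is irrelevant in laminar flow).

f ≈ 0.126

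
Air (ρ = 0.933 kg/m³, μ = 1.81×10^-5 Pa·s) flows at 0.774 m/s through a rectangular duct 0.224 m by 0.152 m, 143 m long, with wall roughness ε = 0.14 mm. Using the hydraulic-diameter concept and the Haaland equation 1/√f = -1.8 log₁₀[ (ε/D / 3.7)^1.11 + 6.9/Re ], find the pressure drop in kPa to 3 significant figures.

ΔP ≈ 0.00765 kPa

Hydraulic diameter D_h = 4A/P = 4·(0.224·0.152)/(2·(0.224+0.152)) = 0.1362/0.752 = 0.1811 m.
Re = ρVD_h/μ = 0.933·0.774·0.1811/1.81e-05 = 7226.
ε/D_h = 0.00014/0.1811 = 0.000773; Haaland gives 1/√f = -1.8 log₁₀[8.23e-05+0.000955] = 5.371, so f = 0.03466.
ΔP = f(L/D_h)(ρV²/2) = 0.03466·143/0.1811·0.2795 = 7.648 Pa.
ΔP = 0.00765 kPa.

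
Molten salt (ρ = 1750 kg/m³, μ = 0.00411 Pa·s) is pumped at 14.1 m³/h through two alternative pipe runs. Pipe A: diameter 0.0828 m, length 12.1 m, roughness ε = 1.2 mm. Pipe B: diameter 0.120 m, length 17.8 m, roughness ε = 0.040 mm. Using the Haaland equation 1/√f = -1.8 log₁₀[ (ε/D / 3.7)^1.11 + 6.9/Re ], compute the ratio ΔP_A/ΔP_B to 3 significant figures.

ΔP_A/ΔP_B ≈ 7.21

Pipe A: V = Q/A = 0.003917/0.005385 = 0.7274 m/s; Re = 2.564e+04; ε/D = 0.0145; Haaland → f = 0.04496; ΔP_A = f(L/D)(ρV²/2) = 3042 Pa.
Pipe B: V = Q/A = 0.003917/0.01131 = 0.3463 m/s; Re = 1.769e+04; ε/D = 0.000333; Haaland → f = 0.02711; ΔP_B = f(L/D)(ρV²/2) = 421.9 Pa.
ΔP_A/ΔP_B = 3042/421.9 = 7.21.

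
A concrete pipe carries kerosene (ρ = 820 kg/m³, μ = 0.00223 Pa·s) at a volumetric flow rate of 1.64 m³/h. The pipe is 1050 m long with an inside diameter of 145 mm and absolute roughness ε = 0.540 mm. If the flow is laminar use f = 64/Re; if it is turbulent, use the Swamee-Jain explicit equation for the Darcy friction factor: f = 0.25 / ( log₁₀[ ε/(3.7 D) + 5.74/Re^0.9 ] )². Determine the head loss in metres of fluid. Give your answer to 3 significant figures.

h_f ≈ 0.0122 m

Q = 1.64 m³/h = 1.64/3600 = 0.0004556 m³/s.
Cross-sectional area A = πD²/4 = π(0.145)²/4 = 0.01651 m²; mean velocity V = Q/A = 0.0004556/0.01651 = 0.02759 m/s.
Reynolds number Re = ρVD/μ = 820 · 0.02759 · 0.145 / 0.00223 = 1471.
Re < 2300 → laminar flow, so f = 64/Re = 64/1471 = 0.04351 (the turbulent correlation is not needed).
Darcy-Weisbach: ΔP = f(L/D)(ρV²/2) = 0.04351·(1050/0.145)·(820·0.02759²/2) = 0.04351·7241·0.312 = 98.32 Pa.
Head loss h_f = ΔP/(ρg) = 98.32/(820·9.81) = 0.0122 m.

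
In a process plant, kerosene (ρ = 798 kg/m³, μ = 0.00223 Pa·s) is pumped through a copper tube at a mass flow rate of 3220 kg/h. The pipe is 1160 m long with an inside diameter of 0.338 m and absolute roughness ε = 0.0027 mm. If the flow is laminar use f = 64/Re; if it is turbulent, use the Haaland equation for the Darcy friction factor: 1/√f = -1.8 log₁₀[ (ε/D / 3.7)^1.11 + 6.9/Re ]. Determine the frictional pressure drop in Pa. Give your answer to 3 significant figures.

ΔP ≈ 9.05 Pa

ṁ = 3220 kg/h = 3220/3600 = 0.8944 kg/s.
A = πD²/4 = π(0.338)²/4 = 0.08973 m²; mean velocity V = ṁ/(ρA) = 0.8944/(798 · 0.08973) = 0.01249 m/s.
Reynolds number Re = ρVD/μ = 798 · 0.01249 · 0.338 / 0.00223 = 1511.
Re < 2300 → laminar flow, so f = 64/Re = 64/1511 = 0.04236 (the turbulent correlation is not needed).
Darcy-Weisbach: ΔP = f(L/D)(ρV²/2) = 0.04236·(1160/0.338)·(798·0.01249²/2) = 0.04236·3432·0.06226 = 9.051 Pa.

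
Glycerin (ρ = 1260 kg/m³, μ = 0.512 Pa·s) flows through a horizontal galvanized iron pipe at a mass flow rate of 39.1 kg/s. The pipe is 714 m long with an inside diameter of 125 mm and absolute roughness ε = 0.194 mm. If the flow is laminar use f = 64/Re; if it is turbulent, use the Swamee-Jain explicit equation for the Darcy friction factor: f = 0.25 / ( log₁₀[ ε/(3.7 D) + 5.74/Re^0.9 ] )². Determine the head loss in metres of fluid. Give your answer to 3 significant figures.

A = πD²/4 = π(0.125)²/4 = 0.01227 m²; mean velocity V = ṁ/(ρA) = 39.1/(1260 · 0.01227) = 2.529 m/s.
Reynolds number Re = ρVD/μ = 1260 · 2.529 · 0.125 / 0.512 = 777.9.
Re < 2300 → laminar flow, so f = 64/Re = 64/777.9 = 0.08228 (the turbulent correlation is not needed).
Darcy-Weisbach: ΔP = f(L/D)(ρV²/2) = 0.08228·(714/0.125)·(1260·2.529²/2) = 0.08228·5712·4028 = 1.893e+06 Pa.
Head loss h_f = ΔP/(ρg) = 1.893e+06/(1260·9.81) = 153 m.

h_f ≈ 153 m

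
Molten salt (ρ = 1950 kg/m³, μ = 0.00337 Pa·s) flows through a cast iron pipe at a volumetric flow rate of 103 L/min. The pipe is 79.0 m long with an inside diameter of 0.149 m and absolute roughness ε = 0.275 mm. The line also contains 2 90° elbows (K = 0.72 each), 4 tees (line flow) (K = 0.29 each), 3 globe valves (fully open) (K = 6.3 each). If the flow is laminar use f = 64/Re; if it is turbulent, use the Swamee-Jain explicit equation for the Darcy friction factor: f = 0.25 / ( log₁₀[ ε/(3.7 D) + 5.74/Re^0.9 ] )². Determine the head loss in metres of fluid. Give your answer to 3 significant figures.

h_f ≈ 0.0199 m

Q = 103 L/min = 103/60000 = 0.001717 m³/s.
Cross-sectional area A = πD²/4 = π(0.149)²/4 = 0.01744 m²; mean velocity V = Q/A = 0.001717/0.01744 = 0.09845 m/s.
Reynolds number Re = ρVD/μ = 1950 · 0.09845 · 0.149 / 0.00337 = 8488.
Re > 4000 → turbulent. Relative roughness ε/D = 0.000275/0.149 = 0.00185. Swamee-Jain: f = 0.25/(log₁₀[0.00185/3.7 + 5.74/8488^0.9])² = 0.25/(log₁₀[0.000499 + 0.00167])² = 0.25/(-2.664)² = 0.03524.
Total minor-loss coefficient ΣK = 2·0.72 + 4·0.29 + 3·6.3 = 21.5.
ΔP = [f·L/D + ΣK]·(ρV²/2) = [0.03524·79/0.149 + 21.5]·(1950·0.09845²/2) = [18.68 + 21.5]·9.45 = 379.7 Pa.
Head loss h_f = ΔP/(ρg) = 379.7/(1950·9.81) = 0.0199 m.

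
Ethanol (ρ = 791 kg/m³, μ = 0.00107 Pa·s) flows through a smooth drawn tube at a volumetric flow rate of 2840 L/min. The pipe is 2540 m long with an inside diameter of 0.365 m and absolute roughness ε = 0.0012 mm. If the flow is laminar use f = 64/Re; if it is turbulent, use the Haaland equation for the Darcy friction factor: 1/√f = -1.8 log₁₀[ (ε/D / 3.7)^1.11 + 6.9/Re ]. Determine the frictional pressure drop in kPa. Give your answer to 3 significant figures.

ΔP ≈ 9.64 kPa

Q = 2840 L/min = 2840/60000 = 0.04733 m³/s.
Cross-sectional area A = πD²/4 = π(0.365)²/4 = 0.1046 m²; mean velocity V = Q/A = 0.04733/0.1046 = 0.4524 m/s.
Reynolds number Re = ρVD/μ = 791 · 0.4524 · 0.365 / 0.00107 = 1.221e+05.
Re > 4000 → turbulent. Relative roughness ε/D = 1.2e-06/0.365 = 3.29e-06. Haaland: 1/√f = -1.8 log₁₀[(3.29e-06/3.7)^1.11 + 6.9/1.221e+05] = -1.8 log₁₀[1.92e-07 + 5.65e-05] = 7.643, so f = 0.01712.
Darcy-Weisbach: ΔP = f(L/D)(ρV²/2) = 0.01712·(2540/0.365)·(791·0.4524²/2) = 0.01712·6959·80.93 = 9641 Pa.
ΔP = 9641 Pa = 9.64 kPa.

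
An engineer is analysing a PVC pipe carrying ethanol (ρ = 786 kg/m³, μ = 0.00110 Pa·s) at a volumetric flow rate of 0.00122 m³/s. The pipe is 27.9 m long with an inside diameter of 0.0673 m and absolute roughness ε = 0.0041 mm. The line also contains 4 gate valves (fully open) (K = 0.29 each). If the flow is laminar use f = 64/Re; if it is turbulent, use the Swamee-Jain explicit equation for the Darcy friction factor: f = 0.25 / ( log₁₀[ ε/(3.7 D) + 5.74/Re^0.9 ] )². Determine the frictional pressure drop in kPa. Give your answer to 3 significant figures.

Cross-sectional area A = πD²/4 = π(0.0673)²/4 = 0.003557 m²; mean velocity V = Q/A = 0.00122/0.003557 = 0.343 m/s.
Reynolds number Re = ρVD/μ = 786 · 0.343 · 0.0673 / 0.0011 = 1.649e+04.
Re > 4000 → turbulent. Relative roughness ε/D = 4.1e-06/0.0673 = 6.09e-05. Swamee-Jain: f = 0.25/(log₁₀[6.09e-05/3.7 + 5.74/1.649e+04^0.9])² = 0.25/(log₁₀[1.65e-05 + 0.000919])² = 0.25/(-3.029)² = 0.02725.
Total minor-loss coefficient ΣK = 4·0.29 = 1.16.
ΔP = [f·L/D + ΣK]·(ρV²/2) = [0.02725·27.9/0.0673 + 1.16]·(786·0.343²/2) = [11.3 + 1.16]·46.22 = 575.8 Pa.
ΔP = 575.8 Pa = 0.576 kPa.

ΔP ≈ 0.576 kPa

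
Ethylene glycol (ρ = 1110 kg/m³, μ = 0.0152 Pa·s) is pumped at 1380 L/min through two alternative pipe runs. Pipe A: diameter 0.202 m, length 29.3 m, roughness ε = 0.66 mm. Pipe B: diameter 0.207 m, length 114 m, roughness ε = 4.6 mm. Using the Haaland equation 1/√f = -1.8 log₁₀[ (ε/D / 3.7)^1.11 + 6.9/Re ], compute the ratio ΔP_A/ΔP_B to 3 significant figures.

Pipe A: V = Q/A = 0.023/0.03205 = 0.7177 m/s; Re = 1.059e+04; ε/D = 0.00327; Haaland → f = 0.03487; ΔP_A = f(L/D)(ρV²/2) = 1446 Pa.
Pipe B: V = Q/A = 0.023/0.03365 = 0.6834 m/s; Re = 1.033e+04; ε/D = 0.0222; Haaland → f = 0.05411; ΔP_B = f(L/D)(ρV²/2) = 7725 Pa.
ΔP_A/ΔP_B = 1446/7725 = 0.187.

ΔP_A/ΔP_B ≈ 0.187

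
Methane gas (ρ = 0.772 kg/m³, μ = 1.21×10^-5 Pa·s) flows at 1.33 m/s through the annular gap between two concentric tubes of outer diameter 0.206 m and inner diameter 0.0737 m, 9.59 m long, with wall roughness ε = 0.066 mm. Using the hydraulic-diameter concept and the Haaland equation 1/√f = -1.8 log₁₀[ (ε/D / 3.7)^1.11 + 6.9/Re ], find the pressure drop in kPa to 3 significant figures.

ΔP ≈ 0.00151 kPa

Hydraulic diameter D_h = 4A/P = D_o - D_i = 0.206 - 0.0737 = 0.1323 m.
Re = ρVD_h/μ = 0.772·1.33·0.1323/1.21e-05 = 1.123e+04.
ε/D_h = 6.6e-05/0.1323 = 0.000499; Haaland gives 1/√f = -1.8 log₁₀[5.06e-05+0.000615] = 5.719, so f = 0.03058.
ΔP = f(L/D_h)(ρV²/2) = 0.03058·9.59/0.1323·0.6828 = 1.513 Pa.
ΔP = 0.00151 kPa.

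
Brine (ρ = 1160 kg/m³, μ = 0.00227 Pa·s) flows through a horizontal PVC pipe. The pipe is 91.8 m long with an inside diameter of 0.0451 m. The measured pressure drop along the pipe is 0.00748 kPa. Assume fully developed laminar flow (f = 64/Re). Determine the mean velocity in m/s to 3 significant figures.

For laminar flow, f = 64/Re with Re = ρVD/μ, so Darcy-Weisbach reduces to ΔP = 32μLV/D². Solving for V: V = ΔP·D²/(32μL) = 7.48·(0.0451)²/(32·0.00227·91.8) = 0.002282 m/s.
Check: Re = ρVD/μ = 1160·0.002282·0.0451/0.00227 = 52.58 < 2300, so the laminar assumption holds.

V ≈ 0.00228 m/s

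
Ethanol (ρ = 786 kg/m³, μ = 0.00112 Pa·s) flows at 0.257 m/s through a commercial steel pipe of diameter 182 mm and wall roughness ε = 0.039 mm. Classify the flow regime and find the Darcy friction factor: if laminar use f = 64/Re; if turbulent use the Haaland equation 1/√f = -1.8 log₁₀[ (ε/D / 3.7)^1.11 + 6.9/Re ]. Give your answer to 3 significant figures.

f ≈ 0.0233

Re = ρVD/μ = 786·0.257·0.182/0.00112 = 3.283e+04.
Re > 4000 → turbulent. ε/D = 3.9e-05/0.182 = 0.000214; Haaland: 1/√f = -1.8 log₁₀[1.98e-05 + 0.00021] = 6.549, so f = 0.02332.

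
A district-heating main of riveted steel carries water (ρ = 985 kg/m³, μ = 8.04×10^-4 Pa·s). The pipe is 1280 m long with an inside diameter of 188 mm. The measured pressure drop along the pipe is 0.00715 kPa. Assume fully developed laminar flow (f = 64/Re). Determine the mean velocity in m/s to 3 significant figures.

V ≈ 0.00767 m/s

For laminar flow, f = 64/Re with Re = ρVD/μ, so Darcy-Weisbach reduces to ΔP = 32μLV/D². Solving for V: V = ΔP·D²/(32μL) = 7.15·(0.188)²/(32·0.000804·1280) = 0.007674 m/s.
Check: Re = ρVD/μ = 985·0.007674·0.188/0.000804 = 1767 < 2300, so the laminar assumption holds.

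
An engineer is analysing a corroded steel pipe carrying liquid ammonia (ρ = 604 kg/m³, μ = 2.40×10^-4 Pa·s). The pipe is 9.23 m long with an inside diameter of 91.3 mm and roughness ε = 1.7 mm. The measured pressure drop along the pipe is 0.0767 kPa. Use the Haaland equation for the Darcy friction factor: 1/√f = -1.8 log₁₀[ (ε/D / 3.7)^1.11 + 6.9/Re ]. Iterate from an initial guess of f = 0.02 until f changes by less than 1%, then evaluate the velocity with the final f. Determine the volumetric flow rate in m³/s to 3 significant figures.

Rearranging Darcy-Weisbach: V = √(2·ΔP·D/(f·L·ρ)). With ε/D = 0.0017/0.0913 = 0.0186, iterate starting from f = 0.02:
  f = 0.02 → V = √(2·76.7·0.0913/(0.02·9.23·604)) = 0.3544 m/s; Re = ρVD/μ = 8.143e+04; f → 0.04791
  f = 0.04791 → V = 0.229 m/s; Re = 5.262e+04; f → 0.04817
Converged (Δf/f < 1%). With the final f = 0.04817: V = √(2·76.7·0.0913/(0.04817·9.23·604)) = 0.2284 m/s.
Q = V·A = 0.2284·(π/4·0.0913²) = 0.001495 m³/s = 0.00150 m³/s.

Q ≈ 0.00150 m³/s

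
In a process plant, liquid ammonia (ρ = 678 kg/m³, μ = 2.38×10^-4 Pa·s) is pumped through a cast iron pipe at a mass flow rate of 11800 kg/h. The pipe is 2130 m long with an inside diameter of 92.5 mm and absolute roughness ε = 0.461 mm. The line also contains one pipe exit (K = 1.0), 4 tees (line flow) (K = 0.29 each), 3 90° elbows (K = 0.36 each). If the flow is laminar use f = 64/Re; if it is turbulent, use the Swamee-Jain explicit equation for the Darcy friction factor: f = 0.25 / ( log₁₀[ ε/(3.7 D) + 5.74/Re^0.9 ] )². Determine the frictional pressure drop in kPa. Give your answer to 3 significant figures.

ΔP ≈ 126 kPa

ṁ = 11800 kg/h = 11800/3600 = 3.278 kg/s.
A = πD²/4 = π(0.0925)²/4 = 0.00672 m²; mean velocity V = ṁ/(ρA) = 3.278/(678 · 0.00672) = 0.7194 m/s.
Reynolds number Re = ρVD/μ = 678 · 0.7194 · 0.0925 / 0.000238 = 1.896e+05.
Re > 4000 → turbulent. Relative roughness ε/D = 0.000461/0.0925 = 0.00498. Swamee-Jain: f = 0.25/(log₁₀[0.00498/3.7 + 5.74/1.896e+05^0.9])² = 0.25/(log₁₀[0.00135 + 0.000102])² = 0.25/(-2.839)² = 0.03102.
Total minor-loss coefficient ΣK = 1·1 + 4·0.29 + 3·0.36 = 3.24.
ΔP = [f·L/D + ΣK]·(ρV²/2) = [0.03102·2130/0.0925 + 3.24]·(678·0.7194²/2) = [714.3 + 3.24]·175.4 = 1.259e+05 Pa.
ΔP = 1.259e+05 Pa = 126 kPa.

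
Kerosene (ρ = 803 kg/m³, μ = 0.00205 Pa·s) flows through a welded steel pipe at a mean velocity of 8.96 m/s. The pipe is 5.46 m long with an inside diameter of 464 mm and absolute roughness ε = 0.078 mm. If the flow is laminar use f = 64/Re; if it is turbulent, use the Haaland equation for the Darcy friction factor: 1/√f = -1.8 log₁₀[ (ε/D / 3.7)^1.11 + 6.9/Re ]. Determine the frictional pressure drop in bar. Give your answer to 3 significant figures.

ΔP ≈ 0.0527 bar

Reynolds number Re = ρVD/μ = 803 · 8.96 · 0.464 / 0.00205 = 1.628e+06.
Re > 4000 → turbulent. Relative roughness ε/D = 7.8e-05/0.464 = 0.000168. Haaland: 1/√f = -1.8 log₁₀[(0.000168/3.7)^1.11 + 6.9/1.628e+06] = -1.8 log₁₀[1.51e-05 + 4.24e-06] = 8.484, so f = 0.01389.
Darcy-Weisbach: ΔP = f(L/D)(ρV²/2) = 0.01389·(5.46/0.464)·(803·8.96²/2) = 0.01389·11.77·3.223e+04 = 5270 Pa.
ΔP = 5270 Pa = 0.0527 bar.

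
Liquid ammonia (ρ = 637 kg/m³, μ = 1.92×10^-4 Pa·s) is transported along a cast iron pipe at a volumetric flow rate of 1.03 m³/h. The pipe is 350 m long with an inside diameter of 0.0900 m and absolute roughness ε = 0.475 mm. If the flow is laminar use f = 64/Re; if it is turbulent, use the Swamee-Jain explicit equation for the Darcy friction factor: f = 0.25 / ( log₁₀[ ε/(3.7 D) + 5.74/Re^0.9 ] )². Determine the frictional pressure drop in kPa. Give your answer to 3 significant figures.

Q = 1.03 m³/h = 1.03/3600 = 0.0002861 m³/s.
Cross-sectional area A = πD²/4 = π(0.09)²/4 = 0.006362 m²; mean velocity V = Q/A = 0.0002861/0.006362 = 0.04497 m/s.
Reynolds number Re = ρVD/μ = 637 · 0.04497 · 0.09 / 0.000192 = 1.343e+04.
Re > 4000 → turbulent. Relative roughness ε/D = 0.000475/0.09 = 0.00528. Swamee-Jain: f = 0.25/(log₁₀[0.00528/3.7 + 5.74/1.343e+04^0.9])² = 0.25/(log₁₀[0.00143 + 0.00111])² = 0.25/(-2.596)² = 0.03708.
Darcy-Weisbach: ΔP = f(L/D)(ρV²/2) = 0.03708·(350/0.09)·(637·0.04497²/2) = 0.03708·3889·0.6442 = 92.9 Pa.
ΔP = 92.9 Pa = 0.0929 kPa.

ΔP ≈ 0.0929 kPa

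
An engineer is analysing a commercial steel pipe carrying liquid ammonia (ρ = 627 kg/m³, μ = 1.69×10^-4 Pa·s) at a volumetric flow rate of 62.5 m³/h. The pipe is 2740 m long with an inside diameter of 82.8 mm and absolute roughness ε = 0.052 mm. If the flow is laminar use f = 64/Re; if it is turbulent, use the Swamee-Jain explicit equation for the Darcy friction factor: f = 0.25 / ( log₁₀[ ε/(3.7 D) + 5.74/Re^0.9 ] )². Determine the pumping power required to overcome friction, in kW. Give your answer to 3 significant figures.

Q = 62.5 m³/h = 62.5/3600 = 0.01736 m³/s.
Cross-sectional area A = πD²/4 = π(0.0828)²/4 = 0.005385 m²; mean velocity V = Q/A = 0.01736/0.005385 = 3.224 m/s.
Reynolds number Re = ρVD/μ = 627 · 3.224 · 0.0828 / 0.000169 = 9.905e+05.
Re > 4000 → turbulent. Relative roughness ε/D = 5.2e-05/0.0828 = 0.000628. Swamee-Jain: f = 0.25/(log₁₀[0.000628/3.7 + 5.74/9.905e+05^0.9])² = 0.25/(log₁₀[0.00017 + 2.3e-05])² = 0.25/(-3.715)² = 0.01812.
Darcy-Weisbach: ΔP = f(L/D)(ρV²/2) = 0.01812·(2740/0.0828)·(627·3.224²/2) = 0.01812·3.309e+04·3259 = 1.954e+06 Pa.
Pumping power P = QΔP = 0.01736·1.954e+06 = 33920 W = 33.9 kW.

P ≈ 33.9 kW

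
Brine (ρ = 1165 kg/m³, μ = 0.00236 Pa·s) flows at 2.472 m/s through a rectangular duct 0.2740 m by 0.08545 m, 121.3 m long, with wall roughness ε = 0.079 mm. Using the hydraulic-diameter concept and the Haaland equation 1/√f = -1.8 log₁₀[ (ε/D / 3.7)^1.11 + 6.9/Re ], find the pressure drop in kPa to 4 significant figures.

Hydraulic diameter D_h = 4A/P = 4·(0.274·0.08545)/(2·(0.274+0.08545)) = 0.09365/0.7189 = 0.1303 m.
Re = ρVD_h/μ = 1165·2.472·0.1303/0.00236 = 1.59e+05.
ε/D_h = 7.9e-05/0.1303 = 0.000606; Haaland gives 1/√f = -1.8 log₁₀[6.28e-05+4.34e-05] = 7.153, so f = 0.01955.
ΔP = f(L/D_h)(ρV²/2) = 0.01955·121.3/0.1303·3560 = 6.478e+04 Pa.
ΔP = 64.78 kPa.

ΔP ≈ 64.78 kPa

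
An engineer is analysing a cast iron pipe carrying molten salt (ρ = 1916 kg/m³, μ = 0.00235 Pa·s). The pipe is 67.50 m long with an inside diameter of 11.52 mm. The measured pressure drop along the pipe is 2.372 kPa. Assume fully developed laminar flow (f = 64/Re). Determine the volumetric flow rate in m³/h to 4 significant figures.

Q ≈ 0.02327 m³/h

For laminar flow, f = 64/Re with Re = ρVD/μ, so Darcy-Weisbach reduces to ΔP = 32μLV/D². Solving for V: V = ΔP·D²/(32μL) = 2372·(0.01152)²/(32·0.00235·67.5) = 0.06202 m/s.
Check: Re = ρVD/μ = 1916·0.06202·0.01152/0.00235 = 582.5 < 2300, so the laminar assumption holds.
Q = V·A = 0.06202·(π/4·0.01152²) = 6.464e-06 m³/s = 0.02327 m³/h.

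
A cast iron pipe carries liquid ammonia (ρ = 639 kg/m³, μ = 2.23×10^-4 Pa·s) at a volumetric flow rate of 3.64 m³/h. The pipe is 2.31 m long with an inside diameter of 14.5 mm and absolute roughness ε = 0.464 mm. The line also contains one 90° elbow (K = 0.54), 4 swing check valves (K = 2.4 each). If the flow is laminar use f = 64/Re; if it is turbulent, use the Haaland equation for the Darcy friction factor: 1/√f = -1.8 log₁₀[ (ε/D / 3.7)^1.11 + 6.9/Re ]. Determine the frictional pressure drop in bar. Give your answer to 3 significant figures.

Q = 3.64 m³/h = 3.64/3600 = 0.001011 m³/s.
Cross-sectional area A = πD²/4 = π(0.0145)²/4 = 0.0001651 m²; mean velocity V = Q/A = 0.001011/0.0001651 = 6.123 m/s.
Reynolds number Re = ρVD/μ = 639 · 6.123 · 0.0145 / 0.000223 = 2.544e+05.
Re > 4000 → turbulent. Relative roughness ε/D = 0.000464/0.0145 = 0.032. Haaland: 1/√f = -1.8 log₁₀[(0.032/3.7)^1.11 + 6.9/2.544e+05] = -1.8 log₁₀[0.00513 + 2.71e-05] = 4.118, so f = 0.05897.
Total minor-loss coefficient ΣK = 1·0.54 + 4·2.4 = 10.1.
ΔP = [f·L/D + ΣK]·(ρV²/2) = [0.05897·2.31/0.0145 + 10.1]·(639·6.123²/2) = [9.395 + 10.1]·1.198e+04 = 2.34e+05 Pa.
ΔP = 2.34e+05 Pa = 2.34 bar.

ΔP ≈ 2.34 bar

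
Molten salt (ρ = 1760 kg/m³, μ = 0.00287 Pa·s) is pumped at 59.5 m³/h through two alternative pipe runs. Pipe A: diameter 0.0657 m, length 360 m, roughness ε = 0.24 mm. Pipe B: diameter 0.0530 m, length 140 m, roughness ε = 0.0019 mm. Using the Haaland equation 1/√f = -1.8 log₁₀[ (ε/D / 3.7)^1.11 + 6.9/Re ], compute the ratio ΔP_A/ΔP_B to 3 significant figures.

ΔP_A/ΔP_B ≈ 1.63

Pipe A: V = Q/A = 0.01653/0.00339 = 4.875 m/s; Re = 1.964e+05; ε/D = 0.00365; Haaland → f = 0.02827; ΔP_A = f(L/D)(ρV²/2) = 3.24e+06 Pa.
Pipe B: V = Q/A = 0.01653/0.002206 = 7.492 m/s; Re = 2.435e+05; ε/D = 3.58e-05; Haaland → f = 0.01519; ΔP_B = f(L/D)(ρV²/2) = 1.982e+06 Pa.
ΔP_A/ΔP_B = 3.24e+06/1.982e+06 = 1.63.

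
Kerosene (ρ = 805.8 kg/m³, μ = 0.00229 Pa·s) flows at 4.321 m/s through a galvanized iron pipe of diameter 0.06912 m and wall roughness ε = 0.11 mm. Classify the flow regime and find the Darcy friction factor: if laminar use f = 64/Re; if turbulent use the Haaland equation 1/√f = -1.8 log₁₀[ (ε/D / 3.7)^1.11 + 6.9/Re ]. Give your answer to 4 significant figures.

f ≈ 0.02376

Re = ρVD/μ = 805.8·4.321·0.06912/0.00229 = 1.051e+05.
Re > 4000 → turbulent. ε/D = 0.00011/0.06912 = 0.00159; Haaland: 1/√f = -1.8 log₁₀[0.000183 + 6.57e-05] = 6.487, so f = 0.02376.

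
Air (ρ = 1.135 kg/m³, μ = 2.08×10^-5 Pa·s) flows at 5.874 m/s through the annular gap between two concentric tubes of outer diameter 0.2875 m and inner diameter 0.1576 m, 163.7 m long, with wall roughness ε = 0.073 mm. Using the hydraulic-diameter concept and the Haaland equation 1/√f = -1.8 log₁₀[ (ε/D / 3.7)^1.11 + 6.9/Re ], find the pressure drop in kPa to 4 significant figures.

ΔP ≈ 0.5714 kPa

Hydraulic diameter D_h = 4A/P = D_o - D_i = 0.2875 - 0.1576 = 0.1299 m.
Re = ρVD_h/μ = 1.135·5.874·0.1299/2.08e-05 = 4.164e+04.
ε/D_h = 7.3e-05/0.1299 = 0.000562; Haaland gives 1/√f = -1.8 log₁₀[5.77e-05+0.000166] = 6.571, so f = 0.02316.
ΔP = f(L/D_h)(ρV²/2) = 0.02316·163.7/0.1299·19.58 = 571.4 Pa.
ΔP = 0.5714 kPa.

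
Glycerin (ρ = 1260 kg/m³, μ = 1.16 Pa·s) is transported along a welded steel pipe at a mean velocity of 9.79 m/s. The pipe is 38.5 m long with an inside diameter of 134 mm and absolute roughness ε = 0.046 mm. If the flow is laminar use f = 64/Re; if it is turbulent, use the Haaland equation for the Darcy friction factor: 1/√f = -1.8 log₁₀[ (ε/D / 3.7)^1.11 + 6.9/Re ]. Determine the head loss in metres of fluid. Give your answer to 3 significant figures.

h_f ≈ 63.0 m

Reynolds number Re = ρVD/μ = 1260 · 9.79 · 0.134 / 1.16 = 1425.
Re < 2300 → laminar flow, so f = 64/Re = 64/1425 = 0.04491 (the turbulent correlation is not needed).
Darcy-Weisbach: ΔP = f(L/D)(ρV²/2) = 0.04491·(38.5/0.134)·(1260·9.79²/2) = 0.04491·287.3·6.038e+04 = 7.792e+05 Pa.
Head loss h_f = ΔP/(ρg) = 7.792e+05/(1260·9.81) = 63.0 m.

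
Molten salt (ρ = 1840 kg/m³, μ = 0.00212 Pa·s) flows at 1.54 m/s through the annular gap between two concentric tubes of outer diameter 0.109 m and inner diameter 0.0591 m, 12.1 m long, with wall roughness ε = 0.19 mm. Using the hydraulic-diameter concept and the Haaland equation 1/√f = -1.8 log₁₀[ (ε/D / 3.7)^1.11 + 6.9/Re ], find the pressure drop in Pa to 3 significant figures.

ΔP ≈ 15600 Pa

Hydraulic diameter D_h = 4A/P = D_o - D_i = 0.109 - 0.0591 = 0.0499 m.
Re = ρVD_h/μ = 1840·1.54·0.0499/0.00212 = 6.67e+04.
ε/D_h = 0.00019/0.0499 = 0.00381; Haaland gives 1/√f = -1.8 log₁₀[0.000483+0.000103] = 5.817, so f = 0.02955.
ΔP = f(L/D_h)(ρV²/2) = 0.02955·12.1/0.0499·2182 = 1.563e+04 Pa.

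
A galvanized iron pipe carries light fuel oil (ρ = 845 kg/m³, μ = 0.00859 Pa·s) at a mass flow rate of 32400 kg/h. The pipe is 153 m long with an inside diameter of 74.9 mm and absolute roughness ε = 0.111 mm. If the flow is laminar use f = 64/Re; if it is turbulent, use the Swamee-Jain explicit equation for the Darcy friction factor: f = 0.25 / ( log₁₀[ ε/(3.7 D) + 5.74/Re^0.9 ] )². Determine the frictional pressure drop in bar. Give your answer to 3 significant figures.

ΔP ≈ 1.50 bar

ṁ = 32400 kg/h = 32400/3600 = 9 kg/s.
A = πD²/4 = π(0.0749)²/4 = 0.004406 m²; mean velocity V = ṁ/(ρA) = 9/(845 · 0.004406) = 2.417 m/s.
Reynolds number Re = ρVD/μ = 845 · 2.417 · 0.0749 / 0.00859 = 1.781e+04.
Re > 4000 → turbulent. Relative roughness ε/D = 0.000111/0.0749 = 0.00148. Swamee-Jain: f = 0.25/(log₁₀[0.00148/3.7 + 5.74/1.781e+04^0.9])² = 0.25/(log₁₀[0.000401 + 0.000858])² = 0.25/(-2.9)² = 0.02972.
Darcy-Weisbach: ΔP = f(L/D)(ρV²/2) = 0.02972·(153/0.0749)·(845·2.417²/2) = 0.02972·2043·2469 = 1.499e+05 Pa.
ΔP = 1.499e+05 Pa = 1.50 bar.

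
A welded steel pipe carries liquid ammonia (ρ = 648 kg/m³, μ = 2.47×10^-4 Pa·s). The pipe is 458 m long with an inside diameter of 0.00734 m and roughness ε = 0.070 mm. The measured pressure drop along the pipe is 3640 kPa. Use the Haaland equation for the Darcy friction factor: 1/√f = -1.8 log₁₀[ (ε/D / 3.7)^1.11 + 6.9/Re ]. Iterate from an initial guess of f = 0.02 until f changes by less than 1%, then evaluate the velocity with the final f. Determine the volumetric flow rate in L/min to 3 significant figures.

Rearranging Darcy-Weisbach: V = √(2·ΔP·D/(f·L·ρ)). With ε/D = 7e-05/0.00734 = 0.00954, iterate starting from f = 0.02:
  f = 0.02 → V = √(2·3.64e+06·0.00734/(0.02·458·648)) = 3 m/s; Re = ρVD/μ = 5.778e+04; f → 0.03836
  f = 0.03836 → V = 2.166 m/s; Re = 4.172e+04; f → 0.03873
Converged (Δf/f < 1%). With the final f = 0.03873: V = √(2·3.64e+06·0.00734/(0.03873·458·648)) = 2.156 m/s.
Q = V·A = 2.156·(π/4·0.00734²) = 9.123e-05 m³/s = 5.47 L/min.

Q ≈ 5.47 L/min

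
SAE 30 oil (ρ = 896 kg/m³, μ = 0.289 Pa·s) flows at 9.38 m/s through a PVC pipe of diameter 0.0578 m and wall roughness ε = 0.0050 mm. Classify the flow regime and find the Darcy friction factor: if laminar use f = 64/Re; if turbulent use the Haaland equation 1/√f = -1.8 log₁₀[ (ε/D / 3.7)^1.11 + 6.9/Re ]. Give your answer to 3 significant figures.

f ≈ 0.0381

Re = ρVD/μ = 896·9.38·0.0578/0.289 = 1681.
Re < 2300 → laminar, so f = 64/Re = 0.03807 (roughness is irrelevant in laminar flow).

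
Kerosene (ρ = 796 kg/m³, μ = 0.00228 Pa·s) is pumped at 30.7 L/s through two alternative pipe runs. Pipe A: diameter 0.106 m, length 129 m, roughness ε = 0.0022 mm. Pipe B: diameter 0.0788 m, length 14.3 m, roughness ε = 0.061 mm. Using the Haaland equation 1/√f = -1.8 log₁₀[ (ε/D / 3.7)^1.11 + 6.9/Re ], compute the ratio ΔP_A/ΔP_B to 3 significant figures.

Pipe A: V = Q/A = 0.0307/0.008825 = 3.479 m/s; Re = 1.287e+05; ε/D = 2.08e-05; Haaland → f = 0.01702; ΔP_A = f(L/D)(ρV²/2) = 9.974e+04 Pa.
Pipe B: V = Q/A = 0.0307/0.004877 = 6.295 m/s; Re = 1.732e+05; ε/D = 0.000774; Haaland → f = 0.02016; ΔP_B = f(L/D)(ρV²/2) = 5.77e+04 Pa.
ΔP_A/ΔP_B = 9.974e+04/5.77e+04 = 1.73.

ΔP_A/ΔP_B ≈ 1.73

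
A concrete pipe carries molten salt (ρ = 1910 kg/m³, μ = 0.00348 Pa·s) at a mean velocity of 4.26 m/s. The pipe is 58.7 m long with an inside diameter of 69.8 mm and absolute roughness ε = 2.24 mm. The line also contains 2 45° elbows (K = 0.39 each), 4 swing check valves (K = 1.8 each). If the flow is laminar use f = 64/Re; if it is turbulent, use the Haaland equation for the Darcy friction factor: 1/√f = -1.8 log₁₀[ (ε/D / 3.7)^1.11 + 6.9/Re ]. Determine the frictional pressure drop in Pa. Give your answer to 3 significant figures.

ΔP ≈ 1.00×10^6 Pa

Reynolds number Re = ρVD/μ = 1910 · 4.26 · 0.0698 / 0.00348 = 1.632e+05.
Re > 4000 → turbulent. Relative roughness ε/D = 0.00224/0.0698 = 0.0321. Haaland: 1/√f = -1.8 log₁₀[(0.0321/3.7)^1.11 + 6.9/1.632e+05] = -1.8 log₁₀[0.00515 + 4.23e-05] = 4.113, so f = 0.05911.
Total minor-loss coefficient ΣK = 2·0.39 + 4·1.8 = 7.98.
ΔP = [f·L/D + ΣK]·(ρV²/2) = [0.05911·58.7/0.0698 + 7.98]·(1910·4.26²/2) = [49.71 + 7.98]·1.733e+04 = 9.998e+05 Pa.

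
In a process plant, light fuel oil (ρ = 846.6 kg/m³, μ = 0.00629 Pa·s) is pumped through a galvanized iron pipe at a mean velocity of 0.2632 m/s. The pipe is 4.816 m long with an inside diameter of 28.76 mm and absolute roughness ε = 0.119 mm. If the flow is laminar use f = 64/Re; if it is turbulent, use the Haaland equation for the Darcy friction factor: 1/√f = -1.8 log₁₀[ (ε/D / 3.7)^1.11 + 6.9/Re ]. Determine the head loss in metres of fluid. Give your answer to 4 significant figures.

Reynolds number Re = ρVD/μ = 846.6 · 0.2632 · 0.02876 / 0.00629 = 1019.
Re < 2300 → laminar flow, so f = 64/Re = 64/1019 = 0.06282 (the turbulent correlation is not needed).
Darcy-Weisbach: ΔP = f(L/D)(ρV²/2) = 0.06282·(4.816/0.02876)·(846.6·0.2632²/2) = 0.06282·167.5·29.32 = 308.5 Pa.
Head loss h_f = ΔP/(ρg) = 308.5/(846.6·9.81) = 0.03714 m.

h_f ≈ 0.03714 m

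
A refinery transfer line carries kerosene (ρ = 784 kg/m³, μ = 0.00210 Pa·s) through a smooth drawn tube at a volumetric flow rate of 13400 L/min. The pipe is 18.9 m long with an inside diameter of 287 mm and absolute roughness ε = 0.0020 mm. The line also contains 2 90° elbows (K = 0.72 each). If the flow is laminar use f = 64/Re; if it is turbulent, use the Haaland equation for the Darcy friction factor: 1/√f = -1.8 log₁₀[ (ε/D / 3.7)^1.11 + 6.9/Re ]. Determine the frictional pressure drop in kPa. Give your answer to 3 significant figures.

ΔP ≈ 11.0 kPa

Q = 13400 L/min = 13400/60000 = 0.2233 m³/s.
Cross-sectional area A = πD²/4 = π(0.287)²/4 = 0.06469 m²; mean velocity V = Q/A = 0.2233/0.06469 = 3.452 m/s.
Reynolds number Re = ρVD/μ = 784 · 3.452 · 0.287 / 0.0021 = 3.699e+05.
Re > 4000 → turbulent. Relative roughness ε/D = 2e-06/0.287 = 6.97e-06. Haaland: 1/√f = -1.8 log₁₀[(6.97e-06/3.7)^1.11 + 6.9/3.699e+05] = -1.8 log₁₀[4.42e-07 + 1.87e-05] = 8.494, so f = 0.01386.
Total minor-loss coefficient ΣK = 2·0.72 = 1.44.
ΔP = [f·L/D + ΣK]·(ρV²/2) = [0.01386·18.9/0.287 + 1.44]·(784·3.452²/2) = [0.9127 + 1.44]·4672 = 1.099e+04 Pa.
ΔP = 1.099e+04 Pa = 11.0 kPa.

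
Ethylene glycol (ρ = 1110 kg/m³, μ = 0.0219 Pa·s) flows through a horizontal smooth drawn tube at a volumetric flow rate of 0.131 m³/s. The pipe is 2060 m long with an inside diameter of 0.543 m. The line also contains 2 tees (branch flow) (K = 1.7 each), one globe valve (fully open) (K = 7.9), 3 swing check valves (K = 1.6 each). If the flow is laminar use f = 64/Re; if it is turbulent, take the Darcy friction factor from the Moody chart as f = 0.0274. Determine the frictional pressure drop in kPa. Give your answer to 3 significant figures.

Cross-sectional area A = πD²/4 = π(0.543)²/4 = 0.2316 m²; mean velocity V = Q/A = 0.131/0.2316 = 0.5657 m/s.
Reynolds number Re = ρVD/μ = 1110 · 0.5657 · 0.543 / 0.0219 = 1.557e+04.
Re > 4000 → turbulent; use the Moody-chart value f = 0.0274.
Total minor-loss coefficient ΣK = 2·1.7 + 1·7.9 + 3·1.6 = 16.1.
ΔP = [f·L/D + ΣK]·(ρV²/2) = [0.0274·2060/0.543 + 16.1]·(1110·0.5657²/2) = [103.9 + 16.1]·177.6 = 2.132e+04 Pa.
ΔP = 2.132e+04 Pa = 21.3 kPa.

ΔP ≈ 21.3 kPa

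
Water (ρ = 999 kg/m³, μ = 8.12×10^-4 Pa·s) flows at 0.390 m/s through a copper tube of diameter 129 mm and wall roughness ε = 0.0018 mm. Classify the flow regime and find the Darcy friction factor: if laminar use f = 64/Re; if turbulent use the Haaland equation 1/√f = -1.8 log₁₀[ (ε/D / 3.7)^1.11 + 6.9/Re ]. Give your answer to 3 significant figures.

f ≈ 0.0198

Re = ρVD/μ = 999·0.39·0.129/0.000812 = 6.19e+04.
Re > 4000 → turbulent. ε/D = 1.8e-06/0.129 = 1.4e-05; Haaland: 1/√f = -1.8 log₁₀[9.55e-07 + 0.000111] = 7.108, so f = 0.01979.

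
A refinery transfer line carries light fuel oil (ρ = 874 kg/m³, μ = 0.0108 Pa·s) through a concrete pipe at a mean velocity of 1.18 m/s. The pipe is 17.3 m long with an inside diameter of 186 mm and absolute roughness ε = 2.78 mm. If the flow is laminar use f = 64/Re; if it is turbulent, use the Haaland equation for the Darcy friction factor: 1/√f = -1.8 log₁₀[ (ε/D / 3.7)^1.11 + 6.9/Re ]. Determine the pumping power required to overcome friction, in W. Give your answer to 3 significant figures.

Reynolds number Re = ρVD/μ = 874 · 1.18 · 0.186 / 0.0108 = 1.776e+04.
Re > 4000 → turbulent. Relative roughness ε/D = 0.00278/0.186 = 0.0149. Haaland: 1/√f = -1.8 log₁₀[(0.0149/3.7)^1.11 + 6.9/1.776e+04] = -1.8 log₁₀[0.0022 + 0.000388] = 4.656, so f = 0.04614.
Darcy-Weisbach: ΔP = f(L/D)(ρV²/2) = 0.04614·(17.3/0.186)·(874·1.18²/2) = 0.04614·93.01·608.5 = 2611 Pa.
Q = V·A = 1.18·0.02717 = 0.03206 m³/s.
Pumping power P = QΔP = 0.03206·2611 = 83.72 W = 83.7 W.

P ≈ 83.7 W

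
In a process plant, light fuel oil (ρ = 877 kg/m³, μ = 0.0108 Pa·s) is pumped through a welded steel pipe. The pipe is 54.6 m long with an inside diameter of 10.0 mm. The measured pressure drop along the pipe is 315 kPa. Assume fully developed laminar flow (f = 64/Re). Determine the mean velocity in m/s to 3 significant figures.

V ≈ 1.67 m/s

For laminar flow, f = 64/Re with Re = ρVD/μ, so Darcy-Weisbach reduces to ΔP = 32μLV/D². Solving for V: V = ΔP·D²/(32μL) = 3.15e+05·(0.01)²/(32·0.0108·54.6) = 1.669 m/s.
Check: Re = ρVD/μ = 877·1.669·0.01/0.0108 = 1356 < 2300, so the laminar assumption holds.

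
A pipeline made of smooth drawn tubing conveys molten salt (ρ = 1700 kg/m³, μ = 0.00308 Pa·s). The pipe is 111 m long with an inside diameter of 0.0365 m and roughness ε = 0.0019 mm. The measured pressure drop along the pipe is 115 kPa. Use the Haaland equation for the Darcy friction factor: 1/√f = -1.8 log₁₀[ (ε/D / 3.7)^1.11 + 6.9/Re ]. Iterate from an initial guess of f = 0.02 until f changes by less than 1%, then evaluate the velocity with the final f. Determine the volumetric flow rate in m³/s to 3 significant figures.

Q ≈ 0.00143 m³/s

Rearranging Darcy-Weisbach: V = √(2·ΔP·D/(f·L·ρ)). With ε/D = 1.9e-06/0.0365 = 5.21e-05, iterate starting from f = 0.02:
  f = 0.02 → V = √(2·1.15e+05·0.0365/(0.02·111·1700)) = 1.491 m/s; Re = ρVD/μ = 3.005e+04; f → 0.02341
  f = 0.02341 → V = 1.379 m/s; Re = 2.777e+04; f → 0.02385
  f = 0.02385 → V = 1.366 m/s; Re = 2.752e+04; f → 0.0239
Converged (Δf/f < 1%). With the final f = 0.0239: V = √(2·1.15e+05·0.0365/(0.0239·111·1700)) = 1.364 m/s.
Q = V·A = 1.364·(π/4·0.0365²) = 0.001428 m³/s = 0.00143 m³/s.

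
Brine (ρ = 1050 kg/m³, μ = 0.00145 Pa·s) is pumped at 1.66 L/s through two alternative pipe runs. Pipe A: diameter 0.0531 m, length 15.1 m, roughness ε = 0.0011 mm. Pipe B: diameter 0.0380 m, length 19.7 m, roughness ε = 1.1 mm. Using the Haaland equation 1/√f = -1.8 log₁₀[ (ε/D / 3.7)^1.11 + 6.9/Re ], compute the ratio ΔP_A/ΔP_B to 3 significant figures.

ΔP_A/ΔP_B ≈ 0.0593

Pipe A: V = Q/A = 0.00166/0.002215 = 0.7496 m/s; Re = 2.882e+04; ε/D = 2.07e-05; Haaland → f = 0.02358; ΔP_A = f(L/D)(ρV²/2) = 1978 Pa.
Pipe B: V = Q/A = 0.00166/0.001134 = 1.464 m/s; Re = 4.028e+04; ε/D = 0.0289; Haaland → f = 0.05722; ΔP_B = f(L/D)(ρV²/2) = 3.337e+04 Pa.
ΔP_A/ΔP_B = 1978/3.337e+04 = 0.0593.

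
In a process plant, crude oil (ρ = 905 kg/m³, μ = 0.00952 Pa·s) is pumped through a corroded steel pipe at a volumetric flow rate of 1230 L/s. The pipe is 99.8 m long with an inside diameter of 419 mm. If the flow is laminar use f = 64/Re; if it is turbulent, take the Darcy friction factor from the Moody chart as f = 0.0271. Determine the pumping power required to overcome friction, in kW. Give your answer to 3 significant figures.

Q = 1230 L/s = 1230/1000 = 1.23 m³/s.
Cross-sectional area A = πD²/4 = π(0.419)²/4 = 0.1379 m²; mean velocity V = Q/A = 1.23/0.1379 = 8.92 m/s.
Reynolds number Re = ρVD/μ = 905 · 8.92 · 0.419 / 0.00952 = 3.553e+05.
Re > 4000 → turbulent; use the Moody-chart value f = 0.0271.
Darcy-Weisbach: ΔP = f(L/D)(ρV²/2) = 0.0271·(99.8/0.419)·(905·8.92²/2) = 0.0271·238.2·3.601e+04 = 2.324e+05 Pa.
Pumping power P = QΔP = 1.23·2.324e+05 = 285900 W = 286 kW.

P ≈ 286 kW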